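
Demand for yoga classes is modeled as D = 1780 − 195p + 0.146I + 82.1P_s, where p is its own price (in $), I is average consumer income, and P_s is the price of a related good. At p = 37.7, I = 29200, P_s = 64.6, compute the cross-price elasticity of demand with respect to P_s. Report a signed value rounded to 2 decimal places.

At the given values, D = 1780 − 195(37.7) + 0.146(29200) + 82.1(64.6) = 3995.36.
∂D/∂P_s = 82.1.
E = (82.1) × (64.6/3995.36) = 1.3274…

1.33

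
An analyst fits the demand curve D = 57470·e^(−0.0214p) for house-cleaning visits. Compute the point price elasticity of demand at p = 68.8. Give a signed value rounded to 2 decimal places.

-1.47

dD/dp = −0.0214·D = -282.12. At p = 68.8, D = 13183.2.
Ed = (dD/dp)·(p/D) = (-282.12) × (68.8/13183.2) = -1.4723…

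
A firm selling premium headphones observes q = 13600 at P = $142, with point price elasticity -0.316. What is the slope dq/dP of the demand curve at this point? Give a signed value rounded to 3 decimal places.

-30.265

Ed = (dq/dP)·(P/q) ⇒ dq/dP = Ed·q/P = (-0.316)·13600/142 = -30.26478…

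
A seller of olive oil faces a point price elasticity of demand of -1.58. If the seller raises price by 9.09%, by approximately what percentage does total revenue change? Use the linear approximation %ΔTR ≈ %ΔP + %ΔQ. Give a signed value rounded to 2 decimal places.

%ΔQ ≈ Ed × %ΔP = (-1.58) × (+9.09%) = -14.3622%
%ΔTR ≈ %ΔP + %ΔQ = (+9.09%) + (-14.3622%) = -5.2722%

-5.27%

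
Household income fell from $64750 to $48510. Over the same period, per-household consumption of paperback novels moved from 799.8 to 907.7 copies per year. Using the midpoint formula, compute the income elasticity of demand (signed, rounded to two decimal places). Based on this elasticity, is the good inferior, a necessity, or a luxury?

-0.44; inferior

%ΔQ = (907.7 − 799.8)/[( 799.8 + 907.7)/2] = 107.9/853.75 = 0.126383…
%ΔIncome = (48510 − 64750)/[( 64750 + 48510)/2] = -16240/56630 = -0.286773…
E_income = (107.9/853.75) / (-16240/56630) = -0.4407…
E_income < 0 ⇒ inferior good.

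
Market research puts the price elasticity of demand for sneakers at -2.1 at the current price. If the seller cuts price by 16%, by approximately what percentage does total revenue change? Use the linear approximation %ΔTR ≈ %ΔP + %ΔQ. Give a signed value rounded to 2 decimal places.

%ΔQ ≈ Ed × %ΔP = (-2.1) × (-16%) = +33.6000%
%ΔTR ≈ %ΔP + %ΔQ = (-16%) + (+33.6000%) = +17.6000%

+17.60%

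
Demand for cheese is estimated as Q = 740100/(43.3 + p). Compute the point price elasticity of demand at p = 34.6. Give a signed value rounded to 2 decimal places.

dQ/dp = −740100/(43.3 + p)² = -121.959. At p = 34.6, Q = 9500.64.
Ed = (dQ/dp)·(p/Q) = (-121.959) × (34.6/9500.64) = -0.4441…

-0.44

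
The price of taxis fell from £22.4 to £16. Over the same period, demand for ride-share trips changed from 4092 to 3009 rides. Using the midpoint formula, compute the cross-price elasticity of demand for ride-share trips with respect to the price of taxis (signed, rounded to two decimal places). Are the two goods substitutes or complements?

0.92; substitutes

%ΔQ_{ride-share trips} = (3009 − 4092)/avg = -1083/3550.5 = -0.305027…
%ΔP_{taxis} = (16 − 22.4)/avg = -6.4/19.2 = -0.333333…
E_cross = (-1083/3550.5) / (-6.4/19.2) = 0.9150…
E_cross > 0 ⇒ the goods are substitutes.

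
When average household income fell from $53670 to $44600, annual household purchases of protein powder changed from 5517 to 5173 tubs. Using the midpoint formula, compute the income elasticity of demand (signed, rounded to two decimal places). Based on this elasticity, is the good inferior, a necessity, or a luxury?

0.35; necessity

%ΔQ = (5173 − 5517)/[( 5517 + 5173)/2] = -344/5345 = -0.064359…
%ΔIncome = (44600 − 53670)/[( 53670 + 44600)/2] = -9070/49135 = -0.184593…
E_income = (-344/5345) / (-9070/49135) = 0.3486…
0 < E_income < 1 ⇒ normal good, necessity.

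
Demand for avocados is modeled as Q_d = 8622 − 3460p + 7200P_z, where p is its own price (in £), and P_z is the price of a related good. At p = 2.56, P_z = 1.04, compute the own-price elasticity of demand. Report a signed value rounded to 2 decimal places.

At the given values, Q_d = 8622 − 3460(2.56) + 7200(1.04) = 7252.4.
∂Q_d/∂p = −3460.
E = (-3460) × (2.56/7252.4) = -1.2213…

-1.22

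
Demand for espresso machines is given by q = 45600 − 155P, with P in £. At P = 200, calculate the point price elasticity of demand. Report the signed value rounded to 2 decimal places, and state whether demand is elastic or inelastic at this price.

-2.12; elastic

dq/dP = −155. At P = 200, q = 45600 − 155(200) = 14600.
Ed = (dq/dP)·(P/q) = −155 × (200/14600) = -2.1232…
|Ed| = 2.12 > 1, so demand is elastic.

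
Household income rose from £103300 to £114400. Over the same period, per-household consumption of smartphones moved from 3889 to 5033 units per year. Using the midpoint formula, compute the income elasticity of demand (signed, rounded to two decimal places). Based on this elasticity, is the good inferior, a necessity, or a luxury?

2.51; luxury

%ΔQ = (5033 − 3889)/[( 3889 + 5033)/2] = 1144/4461 = 0.256444…
%ΔIncome = (114400 − 103300)/[( 103300 + 114400)/2] = 11100/108850 = 0.101975…
E_income = (1144/4461) / (11100/108850) = 2.5147…
E_income > 1 ⇒ normal good, luxury.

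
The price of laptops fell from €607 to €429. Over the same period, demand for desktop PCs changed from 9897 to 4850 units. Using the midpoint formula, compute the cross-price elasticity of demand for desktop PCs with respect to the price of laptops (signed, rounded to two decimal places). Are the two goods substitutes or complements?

%ΔQ_{desktop PCs} = (4850 − 9897)/avg = -5047/7373.5 = -0.684478…
%ΔP_{laptops} = (429 − 607)/avg = -178/518 = -0.343629…
E_cross = (-5047/7373.5) / (-178/518) = 1.9919…
E_cross > 0 ⇒ the goods are substitutes.

1.99; substitutes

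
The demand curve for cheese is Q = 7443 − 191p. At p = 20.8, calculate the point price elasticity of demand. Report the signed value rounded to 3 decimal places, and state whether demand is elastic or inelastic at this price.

dQ/dp = −191. At p = 20.8, Q = 7443 − 191(20.8) = 3470.2.
Ed = (dQ/dp)·(p/Q) = −191 × (20.8/3470.2) = -1.14483…
|Ed| = 1.145 > 1, so demand is elastic.

-1.145; elastic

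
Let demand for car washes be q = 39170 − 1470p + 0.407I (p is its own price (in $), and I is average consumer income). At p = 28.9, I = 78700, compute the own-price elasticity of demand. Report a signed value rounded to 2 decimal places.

At the given values, q = 39170 − 1470(28.9) + 0.407(78700) = 28717.9.
∂q/∂p = −1470.
E = (-1470) × (28.9/28717.9) = -1.4793…

-1.48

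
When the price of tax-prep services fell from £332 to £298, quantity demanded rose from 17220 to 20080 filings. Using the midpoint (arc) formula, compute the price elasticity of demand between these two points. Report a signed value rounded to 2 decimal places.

-1.42

%ΔQ = (20080 − 17220) / [(17220 + 20080)/2] = 2860/18650 = 0.153351…
%ΔP = (298 − 332) / [(332 + 298)/2] = -34/315 = -0.107936…
Arc Ed = %ΔQ / %ΔP = (2860/18650) / (-34/315) = -1.4207…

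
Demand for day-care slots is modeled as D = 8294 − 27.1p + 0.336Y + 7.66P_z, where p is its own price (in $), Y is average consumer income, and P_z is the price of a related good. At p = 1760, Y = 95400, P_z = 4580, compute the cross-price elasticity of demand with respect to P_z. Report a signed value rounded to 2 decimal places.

At the given values, D = 8294 − 27.1(1760) + 0.336(95400) + 7.66(4580) = 27735.2.
∂D/∂P_z = 7.66.
E = (7.66) × (4580/27735.2) = 1.2649…

1.26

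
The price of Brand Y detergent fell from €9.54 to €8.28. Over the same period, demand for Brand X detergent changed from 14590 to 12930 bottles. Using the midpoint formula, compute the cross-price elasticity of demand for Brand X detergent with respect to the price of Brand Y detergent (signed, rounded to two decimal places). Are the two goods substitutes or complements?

%ΔQ_{Brand X detergent} = (12930 − 14590)/avg = -1660/13760 = -0.120639…
%ΔP_{Brand Y detergent} = (8.28 − 9.54)/avg = -1.26/8.91 = -0.141414…
E_cross = (-1660/13760) / (-1.26/8.91) = 0.8530…
E_cross > 0 ⇒ the goods are substitutes.

0.85; substitutes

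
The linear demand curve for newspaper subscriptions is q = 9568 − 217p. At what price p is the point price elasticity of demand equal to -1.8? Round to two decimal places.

Ed = −217p/(9568 − 217p). Set this equal to -1.8:
217p = 1.8·(9568 − 217p) ⇒ 217p(1 + 1.8) = 1.8·9568
p = 1.8·9568 / (217·2.8) = 28.3449…

28.34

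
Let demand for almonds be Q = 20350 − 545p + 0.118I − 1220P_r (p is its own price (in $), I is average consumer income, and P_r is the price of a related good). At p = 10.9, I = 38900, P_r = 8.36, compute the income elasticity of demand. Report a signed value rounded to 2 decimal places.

0.52

At the given values, Q = 20350 − 545(10.9) + 0.118(38900) − 1220(8.36) = 8800.5.
∂Q/∂I = 0.118.
E = (0.118) × (38900/8800.5) = 0.5215…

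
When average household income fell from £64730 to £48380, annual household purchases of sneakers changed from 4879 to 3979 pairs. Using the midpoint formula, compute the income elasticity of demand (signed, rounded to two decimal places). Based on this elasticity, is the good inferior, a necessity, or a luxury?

%ΔQ = (3979 − 4879)/[( 4879 + 3979)/2] = -900/4429 = -0.203206…
%ΔIncome = (48380 − 64730)/[( 64730 + 48380)/2] = -16350/56555 = -0.289099…
E_income = (-900/4429) / (-16350/56555) = 0.7028…
0 < E_income < 1 ⇒ normal good, necessity.

0.70; necessity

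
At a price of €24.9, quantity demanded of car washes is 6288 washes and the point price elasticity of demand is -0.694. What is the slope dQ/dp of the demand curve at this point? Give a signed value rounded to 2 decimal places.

Ed = (dQ/dp)·(p/Q) ⇒ dQ/dp = Ed·Q/p = (-0.694)·6288/24.9 = -175.2559…

-175.26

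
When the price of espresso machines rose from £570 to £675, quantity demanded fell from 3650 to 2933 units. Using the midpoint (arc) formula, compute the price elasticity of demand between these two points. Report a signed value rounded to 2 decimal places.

-1.29

%ΔQ = (2933 − 3650) / [(3650 + 2933)/2] = -717/3291.5 = -0.217833…
%ΔP = (675 − 570) / [(570 + 675)/2] = 105/622.5 = 0.168674…
Arc Ed = %ΔQ / %ΔP = (-717/3291.5) / (105/622.5) = -1.2914…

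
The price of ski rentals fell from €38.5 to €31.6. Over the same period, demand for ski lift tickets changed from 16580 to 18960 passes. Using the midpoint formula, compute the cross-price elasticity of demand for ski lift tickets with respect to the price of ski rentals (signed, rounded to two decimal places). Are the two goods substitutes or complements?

%ΔQ_{ski lift tickets} = (18960 − 16580)/avg = 2380/17770 = 0.133933…
%ΔP_{ski rentals} = (31.6 − 38.5)/avg = -6.9/35.05 = -0.196861…
E_cross = (2380/17770) / (-6.9/35.05) = -0.6803…
E_cross < 0 ⇒ the goods are complements.

-0.68; complements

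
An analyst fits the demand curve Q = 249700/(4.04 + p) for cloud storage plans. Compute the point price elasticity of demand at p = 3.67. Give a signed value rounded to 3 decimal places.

dQ/dp = −249700/(4.04 + p)² = -4200.59. At p = 3.67, Q = 32386.5.
Ed = (dQ/dp)·(p/Q) = (-4200.59) × (3.67/32386.5) = -0.47600…

-0.476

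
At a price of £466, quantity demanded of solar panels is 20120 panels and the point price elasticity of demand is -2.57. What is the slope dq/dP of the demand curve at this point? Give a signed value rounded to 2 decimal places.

Ed = (dq/dP)·(P/q) ⇒ dq/dP = Ed·q/P = (-2.57)·20120/466 = -110.9622…

-110.96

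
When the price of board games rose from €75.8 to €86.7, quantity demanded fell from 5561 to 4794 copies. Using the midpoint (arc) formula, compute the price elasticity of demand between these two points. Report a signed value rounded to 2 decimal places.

%ΔQ = (4794 − 5561) / [(5561 + 4794)/2] = -767/5177.5 = -0.148140…
%ΔP = (86.7 − 75.8) / [(75.8 + 86.7)/2] = 10.9/81.25 = 0.134153…
Arc Ed = %ΔQ / %ΔP = (-767/5177.5) / (10.9/81.25) = -1.1042…

-1.10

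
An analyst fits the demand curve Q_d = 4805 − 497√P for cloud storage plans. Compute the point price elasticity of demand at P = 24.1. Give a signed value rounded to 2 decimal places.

-0.52

dQ_d/dP = −497/(2√P) = -50.6195. At P = 24.1, Q_d = 2365.14.
Ed = (dQ_d/dP)·(P/Q_d) = (-50.6195) × (24.1/2365.14) = -0.5157…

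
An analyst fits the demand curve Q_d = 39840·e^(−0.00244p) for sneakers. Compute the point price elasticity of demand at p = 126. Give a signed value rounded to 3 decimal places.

-0.307

dQ_d/dp = −0.00244·Q_d = -71.4808. At p = 126, Q_d = 29295.4.
Ed = (dQ_d/dp)·(p/Q_d) = (-71.4808) × (126/29295.4) = -0.30744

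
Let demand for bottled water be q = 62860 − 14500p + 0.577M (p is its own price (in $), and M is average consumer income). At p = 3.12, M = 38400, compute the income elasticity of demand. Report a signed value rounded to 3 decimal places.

At the given values, q = 62860 − 14500(3.12) + 0.577(38400) = 39776.8.
∂q/∂M = 0.577.
E = (0.577) × (38400/39776.8) = 0.55702…

0.557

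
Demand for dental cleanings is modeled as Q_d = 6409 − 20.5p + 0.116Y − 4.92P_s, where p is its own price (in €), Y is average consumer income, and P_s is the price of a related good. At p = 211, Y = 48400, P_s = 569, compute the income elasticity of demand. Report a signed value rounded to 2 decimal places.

At the given values, Q_d = 6409 − 20.5(211) + 0.116(48400) − 4.92(569) = 4898.42.
∂Q_d/∂Y = 0.116.
E = (0.116) × (48400/4898.42) = 1.1461…

1.15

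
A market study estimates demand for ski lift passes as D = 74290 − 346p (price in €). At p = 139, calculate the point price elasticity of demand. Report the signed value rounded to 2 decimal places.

dD/dp = −346. At p = 139, D = 74290 − 346(139) = 26196.
Ed = (dD/dp)·(p/D) = −346 × (139/26196) = -1.8359…

-1.84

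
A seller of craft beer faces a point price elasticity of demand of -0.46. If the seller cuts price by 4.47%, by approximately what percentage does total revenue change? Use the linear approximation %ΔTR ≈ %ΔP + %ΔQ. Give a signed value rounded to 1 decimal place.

-2.4%

%ΔQ ≈ Ed × %ΔP = (-0.46) × (-4.47%) = +2.0562%
%ΔTR ≈ %ΔP + %ΔQ = (-4.47%) + (+2.0562%) = -2.4138%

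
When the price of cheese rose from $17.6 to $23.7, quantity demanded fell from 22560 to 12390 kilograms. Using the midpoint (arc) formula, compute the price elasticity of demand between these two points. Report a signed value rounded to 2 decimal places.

%ΔQ = (12390 − 22560) / [(22560 + 12390)/2] = -10170/17475 = -0.581974…
%ΔP = (23.7 − 17.6) / [(17.6 + 23.7)/2] = 6.1/20.65 = 0.295399…
Arc Ed = %ΔQ / %ΔP = (-10170/17475) / (6.1/20.65) = -1.9701…

-1.97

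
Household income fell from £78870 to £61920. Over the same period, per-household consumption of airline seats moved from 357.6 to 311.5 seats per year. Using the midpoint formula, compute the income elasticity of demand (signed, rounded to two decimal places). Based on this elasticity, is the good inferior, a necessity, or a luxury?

%ΔQ = (311.5 − 357.6)/[( 357.6 + 311.5)/2] = -46.1/334.55 = -0.137797…
%ΔIncome = (61920 − 78870)/[( 78870 + 61920)/2] = -16950/70395 = -0.240784…
E_income = (-46.1/334.55) / (-16950/70395) = 0.5722…
0 < E_income < 1 ⇒ normal good, necessity.

0.57; necessity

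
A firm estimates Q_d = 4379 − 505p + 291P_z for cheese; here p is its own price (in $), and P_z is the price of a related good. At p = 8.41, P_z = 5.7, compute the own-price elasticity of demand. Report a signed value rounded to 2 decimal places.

-2.37

At the given values, Q_d = 4379 − 505(8.41) + 291(5.7) = 1790.65.
∂Q_d/∂p = −505.
E = (-505) × (8.41/1790.65) = -2.3717…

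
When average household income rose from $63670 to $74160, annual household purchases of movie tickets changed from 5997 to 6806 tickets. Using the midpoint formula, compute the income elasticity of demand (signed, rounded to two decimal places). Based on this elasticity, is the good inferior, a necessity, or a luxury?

%ΔQ = (6806 − 5997)/[( 5997 + 6806)/2] = 809/6401.5 = 0.126376…
%ΔIncome = (74160 − 63670)/[( 63670 + 74160)/2] = 10490/68915 = 0.152216…
E_income = (809/6401.5) / (10490/68915) = 0.8302…
0 < E_income < 1 ⇒ normal good, necessity.

0.83; necessity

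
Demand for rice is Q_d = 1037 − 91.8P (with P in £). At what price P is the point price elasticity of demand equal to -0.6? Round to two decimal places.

Ed = −91.8P/(1037 − 91.8P). Set this equal to -0.6:
91.8P = 0.6·(1037 − 91.8P) ⇒ 91.8P(1 + 0.6) = 0.6·1037
P = 0.6·1037 / (91.8·1.6) = 4.2361…

4.24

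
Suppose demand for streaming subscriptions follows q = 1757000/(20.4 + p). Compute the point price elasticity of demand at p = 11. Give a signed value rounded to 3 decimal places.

dq/dp = −1757000/(20.4 + p)² = -1782.02. At p = 11, q = 55955.4.
Ed = (dq/dp)·(p/q) = (-1782.02) × (11/55955.4) = -0.35031…

-0.350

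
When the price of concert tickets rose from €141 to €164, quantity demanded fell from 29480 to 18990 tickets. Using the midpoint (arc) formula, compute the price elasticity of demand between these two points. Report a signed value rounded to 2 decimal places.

-2.87

%ΔQ = (18990 − 29480) / [(29480 + 18990)/2] = -10490/24235 = -0.432845…
%ΔP = (164 − 141) / [(141 + 164)/2] = 23/152.5 = 0.150819…
Arc Ed = %ΔQ / %ΔP = (-10490/24235) / (23/152.5) = -2.8699…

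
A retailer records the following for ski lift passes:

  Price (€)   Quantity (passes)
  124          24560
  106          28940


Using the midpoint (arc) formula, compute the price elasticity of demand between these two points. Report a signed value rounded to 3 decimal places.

%ΔQ = (28940 − 24560) / [(24560 + 28940)/2] = 4380/26750 = 0.163738…
%ΔP = (106 − 124) / [(124 + 106)/2] = -18/115 = -0.156521…
Arc Ed = %ΔQ / %ΔP = (4380/26750) / (-18/115) = -1.04610…

-1.046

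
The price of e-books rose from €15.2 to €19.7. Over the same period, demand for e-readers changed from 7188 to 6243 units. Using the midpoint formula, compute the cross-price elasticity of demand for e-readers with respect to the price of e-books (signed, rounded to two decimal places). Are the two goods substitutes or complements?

-0.55; complements

%ΔQ_{e-readers} = (6243 − 7188)/avg = -945/6715.5 = -0.140719…
%ΔP_{e-books} = (19.7 − 15.2)/avg = 4.5/17.45 = 0.257879…
E_cross = (-945/6715.5) / (4.5/17.45) = -0.5456…
E_cross < 0 ⇒ the goods are complements.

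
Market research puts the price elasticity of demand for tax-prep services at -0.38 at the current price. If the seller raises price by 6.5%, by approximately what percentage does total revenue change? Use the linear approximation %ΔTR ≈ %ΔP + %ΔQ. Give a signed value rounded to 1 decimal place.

%ΔQ ≈ Ed × %ΔP = (-0.38) × (+6.5%) = -2.4700%
%ΔTR ≈ %ΔP + %ΔQ = (+6.5%) + (-2.4700%) = +4.0300%

+4.0%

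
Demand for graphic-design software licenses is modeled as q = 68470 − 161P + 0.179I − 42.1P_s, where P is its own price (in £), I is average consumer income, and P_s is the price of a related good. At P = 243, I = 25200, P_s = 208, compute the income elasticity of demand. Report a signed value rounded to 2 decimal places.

0.18

At the given values, q = 68470 − 161(243) + 0.179(25200) − 42.1(208) = 25101.
∂q/∂I = 0.179.
E = (0.179) × (25200/25101) = 0.1797…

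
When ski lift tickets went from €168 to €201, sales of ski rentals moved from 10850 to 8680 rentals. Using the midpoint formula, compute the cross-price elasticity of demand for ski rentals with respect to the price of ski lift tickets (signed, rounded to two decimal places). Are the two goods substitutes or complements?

%ΔQ_{ski rentals} = (8680 − 10850)/avg = -2170/9765 = -0.222222…
%ΔP_{ski lift tickets} = (201 − 168)/avg = 33/184.5 = 0.178861…
E_cross = (-2170/9765) / (33/184.5) = -1.2424…
E_cross < 0 ⇒ the goods are complements.

-1.24; complements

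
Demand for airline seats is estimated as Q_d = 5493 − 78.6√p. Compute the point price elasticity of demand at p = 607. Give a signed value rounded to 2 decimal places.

-0.27

dQ_d/dp = −78.6/(2√p) = -1.59514. At p = 607, Q_d = 3556.5.
Ed = (dQ_d/dp)·(p/Q_d) = (-1.59514) × (607/3556.5) = -0.2722…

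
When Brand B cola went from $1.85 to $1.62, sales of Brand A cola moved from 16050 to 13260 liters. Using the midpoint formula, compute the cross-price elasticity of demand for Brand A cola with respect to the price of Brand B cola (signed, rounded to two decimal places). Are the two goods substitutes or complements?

%ΔQ_{Brand A cola} = (13260 − 16050)/avg = -2790/14655 = -0.190378…
%ΔP_{Brand B cola} = (1.62 − 1.85)/avg = -0.23/1.735 = -0.132564…
E_cross = (-2790/14655) / (-0.23/1.735) = 1.4361…
E_cross > 0 ⇒ the goods are substitutes.

1.44; substitutes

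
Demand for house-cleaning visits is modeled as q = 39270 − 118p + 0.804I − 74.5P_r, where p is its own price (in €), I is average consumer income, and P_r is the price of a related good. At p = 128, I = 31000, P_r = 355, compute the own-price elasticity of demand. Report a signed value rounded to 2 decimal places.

-0.67

At the given values, q = 39270 − 118(128) + 0.804(31000) − 74.5(355) = 22642.5.
∂q/∂p = −118.
E = (-118) × (128/22642.5) = -0.6670…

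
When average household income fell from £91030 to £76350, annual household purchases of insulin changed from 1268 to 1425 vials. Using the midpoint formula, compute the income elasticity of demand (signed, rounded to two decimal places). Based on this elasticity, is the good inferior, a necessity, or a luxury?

-0.66; inferior

%ΔQ = (1425 − 1268)/[( 1268 + 1425)/2] = 157/1346.5 = 0.116598…
%ΔIncome = (76350 − 91030)/[( 91030 + 76350)/2] = -14680/83690 = -0.175409…
E_income = (157/1346.5) / (-14680/83690) = -0.6647…
E_income < 0 ⇒ inferior good.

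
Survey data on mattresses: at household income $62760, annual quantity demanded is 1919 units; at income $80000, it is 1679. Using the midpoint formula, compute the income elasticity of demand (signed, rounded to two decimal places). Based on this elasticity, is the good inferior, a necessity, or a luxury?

%ΔQ = (1679 − 1919)/[( 1919 + 1679)/2] = -240/1799 = -0.133407…
%ΔIncome = (80000 − 62760)/[( 62760 + 80000)/2] = 17240/71380 = 0.241524…
E_income = (-240/1799) / (17240/71380) = -0.5523…
E_income < 0 ⇒ inferior good.

-0.55; inferior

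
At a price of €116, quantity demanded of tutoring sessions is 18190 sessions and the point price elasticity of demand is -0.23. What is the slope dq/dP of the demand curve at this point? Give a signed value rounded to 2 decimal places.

Ed = (dq/dP)·(P/q) ⇒ dq/dP = Ed·q/P = (-0.23)·18190/116 = -36.0663…

-36.07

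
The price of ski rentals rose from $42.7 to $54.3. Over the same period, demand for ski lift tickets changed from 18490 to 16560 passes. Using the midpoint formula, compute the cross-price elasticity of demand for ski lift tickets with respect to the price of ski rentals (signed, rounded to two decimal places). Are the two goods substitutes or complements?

%ΔQ_{ski lift tickets} = (16560 − 18490)/avg = -1930/17525 = -0.110128…
%ΔP_{ski rentals} = (54.3 − 42.7)/avg = 11.6/48.5 = 0.239175…
E_cross = (-1930/17525) / (11.6/48.5) = -0.4604…
E_cross < 0 ⇒ the goods are complements.

-0.46; complements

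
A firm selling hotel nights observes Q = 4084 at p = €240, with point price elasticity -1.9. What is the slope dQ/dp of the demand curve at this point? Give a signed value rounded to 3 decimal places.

-32.332

Ed = (dQ/dp)·(p/Q) ⇒ dQ/dp = Ed·Q/p = (-1.9)·4084/240 = -32.33166…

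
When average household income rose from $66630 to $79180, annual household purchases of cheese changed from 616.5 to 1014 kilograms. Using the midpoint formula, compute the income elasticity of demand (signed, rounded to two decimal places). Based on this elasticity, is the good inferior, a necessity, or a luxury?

2.83; luxury

%ΔQ = (1014 − 616.5)/[( 616.5 + 1014)/2] = 397.5/815.25 = 0.487580…
%ΔIncome = (79180 − 66630)/[( 66630 + 79180)/2] = 12550/72905 = 0.172141…
E_income = (397.5/815.25) / (12550/72905) = 2.8324…
E_income > 1 ⇒ normal good, luxury.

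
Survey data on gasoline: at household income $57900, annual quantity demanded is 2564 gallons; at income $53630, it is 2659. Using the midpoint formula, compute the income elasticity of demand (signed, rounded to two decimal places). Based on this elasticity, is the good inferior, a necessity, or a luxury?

-0.48; inferior

%ΔQ = (2659 − 2564)/[( 2564 + 2659)/2] = 95/2611.5 = 0.036377…
%ΔIncome = (53630 − 57900)/[( 57900 + 53630)/2] = -4270/55765 = -0.076571…
E_income = (95/2611.5) / (-4270/55765) = -0.4750…
E_income < 0 ⇒ inferior good.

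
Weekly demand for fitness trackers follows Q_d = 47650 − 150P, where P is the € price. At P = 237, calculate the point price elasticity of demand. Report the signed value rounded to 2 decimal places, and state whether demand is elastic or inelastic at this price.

-2.94; elastic

dQ_d/dP = −150. At P = 237, Q_d = 47650 − 150(237) = 12100.
Ed = (dQ_d/dP)·(P/Q_d) = −150 × (237/12100) = -2.9380…
|Ed| = 2.94 > 1, so demand is elastic.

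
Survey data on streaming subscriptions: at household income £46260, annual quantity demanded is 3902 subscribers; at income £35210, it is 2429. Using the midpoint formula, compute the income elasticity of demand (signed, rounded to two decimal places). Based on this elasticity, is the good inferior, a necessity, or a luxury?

1.72; luxury

%ΔQ = (2429 − 3902)/[( 3902 + 2429)/2] = -1473/3165.5 = -0.465329…
%ΔIncome = (35210 − 46260)/[( 46260 + 35210)/2] = -11050/40735 = -0.271265…
E_income = (-1473/3165.5) / (-11050/40735) = 1.7154…
E_income > 1 ⇒ normal good, luxury.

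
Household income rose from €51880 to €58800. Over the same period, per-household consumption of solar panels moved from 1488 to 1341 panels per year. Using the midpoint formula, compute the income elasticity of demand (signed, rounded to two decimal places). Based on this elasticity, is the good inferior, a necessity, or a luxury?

%ΔQ = (1341 − 1488)/[( 1488 + 1341)/2] = -147/1414.5 = -0.103923…
%ΔIncome = (58800 − 51880)/[( 51880 + 58800)/2] = 6920/55340 = 0.125045…
E_income = (-147/1414.5) / (6920/55340) = -0.8310…
E_income < 0 ⇒ inferior good.

-0.83; inferior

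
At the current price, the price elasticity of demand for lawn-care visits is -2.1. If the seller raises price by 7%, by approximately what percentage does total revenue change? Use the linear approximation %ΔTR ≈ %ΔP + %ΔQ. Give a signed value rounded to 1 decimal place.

%ΔQ ≈ Ed × %ΔP = (-2.1) × (+7%) = -14.7000%
%ΔTR ≈ %ΔP + %ΔQ = (+7%) + (-14.7000%) = -7.7000%

-7.7%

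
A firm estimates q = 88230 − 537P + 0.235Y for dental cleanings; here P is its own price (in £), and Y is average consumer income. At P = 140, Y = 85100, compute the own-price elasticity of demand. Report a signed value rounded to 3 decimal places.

At the given values, q = 88230 − 537(140) + 0.235(85100) = 33048.5.
∂q/∂P = −537.
E = (-537) × (140/33048.5) = -2.27483…

-2.275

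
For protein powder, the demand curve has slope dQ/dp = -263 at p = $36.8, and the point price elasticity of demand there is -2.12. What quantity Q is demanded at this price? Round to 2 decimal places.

Ed = (dQ/dp)·(p/Q) ⇒ Q = (dQ/dp)·p/Ed = (-263)·36.8/(-2.12) = 4565.2830…

4565.28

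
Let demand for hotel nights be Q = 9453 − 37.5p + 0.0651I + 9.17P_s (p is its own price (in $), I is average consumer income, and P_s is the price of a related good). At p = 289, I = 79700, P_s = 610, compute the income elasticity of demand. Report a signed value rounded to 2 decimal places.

0.55

At the given values, Q = 9453 − 37.5(289) + 0.0651(79700) + 9.17(610) = 9397.67.
∂Q/∂I = 0.0651.
E = (0.0651) × (79700/9397.67) = 0.5521…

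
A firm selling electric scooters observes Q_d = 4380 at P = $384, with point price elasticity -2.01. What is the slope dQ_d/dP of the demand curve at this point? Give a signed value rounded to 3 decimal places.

-22.927

Ed = (dQ_d/dP)·(P/Q_d) ⇒ dQ_d/dP = Ed·Q_d/P = (-2.01)·4380/384 = -22.92656…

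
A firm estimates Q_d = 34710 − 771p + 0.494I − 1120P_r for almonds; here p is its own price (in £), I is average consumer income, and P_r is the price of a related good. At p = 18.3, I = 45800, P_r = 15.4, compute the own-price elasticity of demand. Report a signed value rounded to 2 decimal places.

At the given values, Q_d = 34710 − 771(18.3) + 0.494(45800) − 1120(15.4) = 25977.9.
∂Q_d/∂p = −771.
E = (-771) × (18.3/25977.9) = -0.5431…

-0.54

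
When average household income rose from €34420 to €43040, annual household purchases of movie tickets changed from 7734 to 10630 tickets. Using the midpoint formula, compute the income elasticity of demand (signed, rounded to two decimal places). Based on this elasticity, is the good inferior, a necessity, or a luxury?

%ΔQ = (10630 − 7734)/[( 7734 + 10630)/2] = 2896/9182 = 0.315399…
%ΔIncome = (43040 − 34420)/[( 34420 + 43040)/2] = 8620/38730 = 0.222566…
E_income = (2896/9182) / (8620/38730) = 1.4171…
E_income > 1 ⇒ normal good, luxury.

1.42; luxury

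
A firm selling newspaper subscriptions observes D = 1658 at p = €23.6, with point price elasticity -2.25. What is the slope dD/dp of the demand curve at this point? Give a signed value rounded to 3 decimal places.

-158.072

Ed = (dD/dp)·(p/D) ⇒ dD/dp = Ed·D/p = (-2.25)·1658/23.6 = -158.07203…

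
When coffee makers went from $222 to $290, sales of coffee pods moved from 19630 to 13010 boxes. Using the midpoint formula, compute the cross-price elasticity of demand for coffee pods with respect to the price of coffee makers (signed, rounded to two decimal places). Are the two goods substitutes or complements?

-1.53; complements

%ΔQ_{coffee pods} = (13010 − 19630)/avg = -6620/16320 = -0.405637…
%ΔP_{coffee makers} = (290 − 222)/avg = 68/256 = 0.265625
E_cross = (-6620/16320) / (68/256) = -1.5271…
E_cross < 0 ⇒ the goods are complements.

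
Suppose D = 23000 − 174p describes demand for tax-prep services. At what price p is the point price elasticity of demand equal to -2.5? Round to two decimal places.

94.42

Ed = −174p/(23000 − 174p). Set this equal to -2.5:
174p = 2.5·(23000 − 174p) ⇒ 174p(1 + 2.5) = 2.5·23000
p = 2.5·23000 / (174·3.5) = 94.4170…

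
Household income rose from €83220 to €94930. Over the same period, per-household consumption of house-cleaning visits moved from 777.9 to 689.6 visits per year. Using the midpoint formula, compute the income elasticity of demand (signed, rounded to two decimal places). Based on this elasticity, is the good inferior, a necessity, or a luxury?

%ΔQ = (689.6 − 777.9)/[( 777.9 + 689.6)/2] = -88.3/733.75 = -0.120340…
%ΔIncome = (94930 − 83220)/[( 83220 + 94930)/2] = 11710/89075 = 0.131462…
E_income = (-88.3/733.75) / (11710/89075) = -0.9154…
E_income < 0 ⇒ inferior good.

-0.92; inferior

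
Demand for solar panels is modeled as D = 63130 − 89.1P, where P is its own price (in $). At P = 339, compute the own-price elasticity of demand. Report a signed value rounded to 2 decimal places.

-0.92

At the given values, D = 63130 − 89.1(339) = 32925.1.
∂D/∂P = −89.1.
E = (-89.1) × (339/32925.1) = -0.9173…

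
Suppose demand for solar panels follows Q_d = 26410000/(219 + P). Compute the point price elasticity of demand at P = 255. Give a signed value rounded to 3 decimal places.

-0.538

dQ_d/dP = −26410000/(219 + P)² = -117.547. At P = 255, Q_d = 55717.3.
Ed = (dQ_d/dP)·(P/Q_d) = (-117.547) × (255/55717.3) = -0.53797…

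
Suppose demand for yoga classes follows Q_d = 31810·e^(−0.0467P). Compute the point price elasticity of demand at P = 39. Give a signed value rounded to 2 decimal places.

-1.82

dQ_d/dP = −0.0467·Q_d = -240.381. At P = 39, Q_d = 5147.34.
Ed = (dQ_d/dP)·(P/Q_d) = (-240.381) × (39/5147.34) = -1.8213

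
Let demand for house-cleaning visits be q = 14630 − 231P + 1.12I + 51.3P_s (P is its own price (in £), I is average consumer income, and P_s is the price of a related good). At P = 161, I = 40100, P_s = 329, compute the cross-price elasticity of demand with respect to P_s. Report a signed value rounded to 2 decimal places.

0.43

At the given values, q = 14630 − 231(161) + 1.12(40100) + 51.3(329) = 39228.7.
∂q/∂P_s = 51.3.
E = (51.3) × (329/39228.7) = 0.4302…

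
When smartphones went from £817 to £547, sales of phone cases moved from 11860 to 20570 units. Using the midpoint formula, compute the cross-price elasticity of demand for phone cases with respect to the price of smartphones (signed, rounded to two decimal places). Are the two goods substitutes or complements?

%ΔQ_{phone cases} = (20570 − 11860)/avg = 8710/16215 = 0.537156…
%ΔP_{smartphones} = (547 − 817)/avg = -270/682 = -0.395894…
E_cross = (8710/16215) / (-270/682) = -1.3568…
E_cross < 0 ⇒ the goods are complements.

-1.36; complements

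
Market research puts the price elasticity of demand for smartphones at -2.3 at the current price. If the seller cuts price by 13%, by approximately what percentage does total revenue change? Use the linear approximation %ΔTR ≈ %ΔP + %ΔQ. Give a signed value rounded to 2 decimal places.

+16.90%

%ΔQ ≈ Ed × %ΔP = (-2.3) × (-13%) = +29.9000%
%ΔTR ≈ %ΔP + %ΔQ = (-13%) + (+29.9000%) = +16.9000%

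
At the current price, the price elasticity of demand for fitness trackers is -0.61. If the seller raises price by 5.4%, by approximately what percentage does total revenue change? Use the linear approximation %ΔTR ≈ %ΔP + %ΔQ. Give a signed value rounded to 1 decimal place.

%ΔQ ≈ Ed × %ΔP = (-0.61) × (+5.4%) = -3.2940%
%ΔTR ≈ %ΔP + %ΔQ = (+5.4%) + (-3.2940%) = +2.1060%

+2.1%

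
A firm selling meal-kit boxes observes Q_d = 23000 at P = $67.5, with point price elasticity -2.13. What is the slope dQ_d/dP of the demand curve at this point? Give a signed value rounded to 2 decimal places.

-725.78

Ed = (dQ_d/dP)·(P/Q_d) ⇒ dQ_d/dP = Ed·Q_d/P = (-2.13)·23000/67.5 = -725.7777…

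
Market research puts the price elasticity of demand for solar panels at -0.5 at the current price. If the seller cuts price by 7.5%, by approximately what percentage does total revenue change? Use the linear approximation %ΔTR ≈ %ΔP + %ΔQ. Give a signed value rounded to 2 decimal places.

-3.75%

%ΔQ ≈ Ed × %ΔP = (-0.5) × (-7.5%) = +3.7500%
%ΔTR ≈ %ΔP + %ΔQ = (-7.5%) + (+3.7500%) = -3.7500%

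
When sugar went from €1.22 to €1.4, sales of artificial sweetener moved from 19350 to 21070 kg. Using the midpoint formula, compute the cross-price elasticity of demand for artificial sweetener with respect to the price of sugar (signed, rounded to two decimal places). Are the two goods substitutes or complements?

%ΔQ_{artificial sweetener} = (21070 − 19350)/avg = 1720/20210 = 0.085106…
%ΔP_{sugar} = (1.4 − 1.22)/avg = 0.18/1.31 = 0.137404…
E_cross = (1720/20210) / (0.18/1.31) = 0.6193…
E_cross > 0 ⇒ the goods are substitutes.

0.62; substitutes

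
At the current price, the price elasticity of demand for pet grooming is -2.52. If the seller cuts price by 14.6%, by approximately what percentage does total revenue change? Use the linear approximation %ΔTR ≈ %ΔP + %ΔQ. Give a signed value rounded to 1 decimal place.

+22.2%

%ΔQ ≈ Ed × %ΔP = (-2.52) × (-14.6%) = +36.7920%
%ΔTR ≈ %ΔP + %ΔQ = (-14.6%) + (+36.7920%) = +22.1920%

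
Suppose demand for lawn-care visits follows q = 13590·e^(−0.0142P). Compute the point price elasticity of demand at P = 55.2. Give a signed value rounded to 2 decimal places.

-0.78

dq/dP = −0.0142·q = -88.1232. At P = 55.2, q = 6205.86.
Ed = (dq/dP)·(P/q) = (-88.1232) × (55.2/6205.86) = -0.7838…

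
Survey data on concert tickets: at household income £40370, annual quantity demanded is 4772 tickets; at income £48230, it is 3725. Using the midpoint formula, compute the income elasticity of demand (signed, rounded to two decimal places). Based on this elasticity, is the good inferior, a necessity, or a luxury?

-1.39; inferior

%ΔQ = (3725 − 4772)/[( 4772 + 3725)/2] = -1047/4248.5 = -0.246439…
%ΔIncome = (48230 − 40370)/[( 40370 + 48230)/2] = 7860/44300 = 0.177426…
E_income = (-1047/4248.5) / (7860/44300) = -1.3889…
E_income < 0 ⇒ inferior good.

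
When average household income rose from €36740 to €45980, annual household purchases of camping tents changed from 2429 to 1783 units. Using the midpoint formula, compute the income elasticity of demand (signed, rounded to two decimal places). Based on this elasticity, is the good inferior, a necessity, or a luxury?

-1.37; inferior

%ΔQ = (1783 − 2429)/[( 2429 + 1783)/2] = -646/2106 = -0.306742…
%ΔIncome = (45980 − 36740)/[( 36740 + 45980)/2] = 9240/41360 = 0.223404…
E_income = (-646/2106) / (9240/41360) = -1.3730…
E_income < 0 ⇒ inferior good.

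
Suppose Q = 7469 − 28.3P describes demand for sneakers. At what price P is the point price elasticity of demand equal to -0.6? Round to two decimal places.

Ed = −28.3P/(7469 − 28.3P). Set this equal to -0.6:
28.3P = 0.6·(7469 − 28.3P) ⇒ 28.3P(1 + 0.6) = 0.6·7469
P = 0.6·7469 / (28.3·1.6) = 98.9708…

98.97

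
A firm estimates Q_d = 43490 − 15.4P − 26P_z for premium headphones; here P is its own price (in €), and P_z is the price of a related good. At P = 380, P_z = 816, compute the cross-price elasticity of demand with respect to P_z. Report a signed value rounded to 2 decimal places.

At the given values, Q_d = 43490 − 15.4(380) − 26(816) = 16422.
∂Q_d/∂P_z = -26.
E = (-26) × (816/16422) = -1.2919…

-1.29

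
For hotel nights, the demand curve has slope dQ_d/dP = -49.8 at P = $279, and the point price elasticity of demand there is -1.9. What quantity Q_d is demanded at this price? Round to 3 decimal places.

Ed = (dQ_d/dP)·(P/Q_d) ⇒ Q_d = (dQ_d/dP)·P/Ed = (-49.8)·279/(-1.9) = 7312.73684…

7312.737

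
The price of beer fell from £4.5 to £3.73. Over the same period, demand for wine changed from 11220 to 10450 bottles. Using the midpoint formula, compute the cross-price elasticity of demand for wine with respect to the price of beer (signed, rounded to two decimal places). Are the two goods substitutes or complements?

%ΔQ_{wine} = (10450 − 11220)/avg = -770/10835 = -0.071065…
%ΔP_{beer} = (3.73 − 4.5)/avg = -0.77/4.115 = -0.187120…
E_cross = (-770/10835) / (-0.77/4.115) = 0.3797…
E_cross > 0 ⇒ the goods are substitutes.

0.38; substitutes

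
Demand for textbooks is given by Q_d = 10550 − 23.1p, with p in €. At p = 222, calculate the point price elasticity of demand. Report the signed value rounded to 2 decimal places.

-0.95

dQ_d/dp = −23.1. At p = 222, Q_d = 10550 − 23.1(222) = 5421.8.
Ed = (dQ_d/dp)·(p/Q_d) = −23.1 × (222/5421.8) = -0.9458…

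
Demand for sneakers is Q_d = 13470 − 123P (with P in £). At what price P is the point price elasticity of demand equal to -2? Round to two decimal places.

73.01

Ed = −123P/(13470 − 123P). Set this equal to -2:
123P = 2·(13470 − 123P) ⇒ 123P(1 + 2) = 2·13470
P = 2·13470 / (123·3) = 73.0081…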